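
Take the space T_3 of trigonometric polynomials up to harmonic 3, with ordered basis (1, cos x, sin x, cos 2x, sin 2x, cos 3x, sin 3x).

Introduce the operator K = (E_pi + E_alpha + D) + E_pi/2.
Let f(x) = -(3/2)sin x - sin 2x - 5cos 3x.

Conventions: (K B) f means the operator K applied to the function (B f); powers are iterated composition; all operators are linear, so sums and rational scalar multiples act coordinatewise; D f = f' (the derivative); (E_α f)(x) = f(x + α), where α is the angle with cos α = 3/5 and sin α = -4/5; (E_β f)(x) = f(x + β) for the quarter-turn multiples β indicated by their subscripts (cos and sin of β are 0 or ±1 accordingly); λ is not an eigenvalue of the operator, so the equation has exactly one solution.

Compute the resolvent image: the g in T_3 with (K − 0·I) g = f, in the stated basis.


g(x) = (9/8)cos x + (3/8)sin x + (26/29)cos 2x + (7/29)sin 2x + (605/404)cos 3x - (515/404)sin 3x

write g with unknown coordinates in the stated basis and equate coefficients in (K − 0·I) g = f
solving from the highest basis element down gives g = (9/8)cos x + (3/8)sin x + (26/29)cos 2x + (7/29)sin 2x + (605/404)cos 3x - (515/404)sin 3x
check: K g = -(3/2)sin x - sin 2x - 5cos 3x
so K g − 0·g = -(3/2)sin x - sin 2x - 5cos 3x = f ✓


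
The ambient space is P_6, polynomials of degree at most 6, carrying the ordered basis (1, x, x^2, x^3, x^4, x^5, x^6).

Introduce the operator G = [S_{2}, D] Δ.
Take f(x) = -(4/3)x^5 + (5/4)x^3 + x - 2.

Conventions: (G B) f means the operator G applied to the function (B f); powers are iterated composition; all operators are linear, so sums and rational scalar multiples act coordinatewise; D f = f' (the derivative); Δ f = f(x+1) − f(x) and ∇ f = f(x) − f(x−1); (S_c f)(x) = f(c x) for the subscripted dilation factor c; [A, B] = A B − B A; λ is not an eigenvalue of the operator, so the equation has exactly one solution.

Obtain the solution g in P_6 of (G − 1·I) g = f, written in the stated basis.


write g with unknown coordinates in the stated basis and equate coefficients in (G − 1·I) g = f
solving from the highest basis element down gives g = (4/3)x^5 - (2575/12)x^3 - 160x^2 + (7562/3)x + 11509/12
check: G g = -(640/3)x^3 - 160x^2 + (7565/3)x + 11485/12
so G g − 1·g = -(4/3)x^5 + (5/4)x^3 + x - 2 = f ✓

g(x) = (4/3)x^5 - (2575/12)x^3 - 160x^2 + (7562/3)x + 11509/12


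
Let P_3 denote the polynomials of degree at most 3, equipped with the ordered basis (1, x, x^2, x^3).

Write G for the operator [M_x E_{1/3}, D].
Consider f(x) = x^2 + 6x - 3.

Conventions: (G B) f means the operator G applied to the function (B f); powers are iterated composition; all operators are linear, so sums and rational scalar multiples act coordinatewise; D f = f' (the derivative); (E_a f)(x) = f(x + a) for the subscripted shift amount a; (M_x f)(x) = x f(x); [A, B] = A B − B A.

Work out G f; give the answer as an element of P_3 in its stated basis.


the image equals g(x) = -x^2 - (20/3)x + 8/9

D f = 2x + 6
E_{1/3} D f = 2x + 20/3
M_x E_{1/3} D f = 2x^2 + (20/3)x
E_{1/3} f = x^2 + (20/3)x - 8/9
M_x E_{1/3} f = x^3 + (20/3)x^2 - (8/9)x
D (M_x E_{1/3}) f = 3x^2 + (40/3)x - 8/9
[M_x E_{1/3}, D] f = -x^2 - (20/3)x + 8/9


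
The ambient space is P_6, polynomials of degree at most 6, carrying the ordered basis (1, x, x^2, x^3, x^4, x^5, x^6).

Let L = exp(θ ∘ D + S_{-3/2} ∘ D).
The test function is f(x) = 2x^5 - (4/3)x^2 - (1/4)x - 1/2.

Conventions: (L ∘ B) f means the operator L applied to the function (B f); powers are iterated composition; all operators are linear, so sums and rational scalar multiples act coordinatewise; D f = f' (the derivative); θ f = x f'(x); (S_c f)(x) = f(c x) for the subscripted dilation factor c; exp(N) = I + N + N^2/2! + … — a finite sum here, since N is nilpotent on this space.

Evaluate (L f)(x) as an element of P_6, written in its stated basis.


the image equals g(x) = 2x^5 + (725/8)x^4 - (2175/32)x^3 - (111437/384)x^2 + (112589/1536)x + 22057/1536

order-1 term: (725/8)x^4 + (4/3)x - 1/4
order-2 term: -(2175/32)x^3 + 2/3
order-3 term: -(36975/128)x^2
order-4 term: (36975/512)x
order-5 term: 7395/512
the series for exp(θ ∘ D + S_{-3/2} ∘ D) f terminates at order 5
exp(θ ∘ D + S_{-3/2} ∘ D) f = 2x^5 + (725/8)x^4 - (2175/32)x^3 - (111437/384)x^2 + (112589/1536)x + 22057/1536


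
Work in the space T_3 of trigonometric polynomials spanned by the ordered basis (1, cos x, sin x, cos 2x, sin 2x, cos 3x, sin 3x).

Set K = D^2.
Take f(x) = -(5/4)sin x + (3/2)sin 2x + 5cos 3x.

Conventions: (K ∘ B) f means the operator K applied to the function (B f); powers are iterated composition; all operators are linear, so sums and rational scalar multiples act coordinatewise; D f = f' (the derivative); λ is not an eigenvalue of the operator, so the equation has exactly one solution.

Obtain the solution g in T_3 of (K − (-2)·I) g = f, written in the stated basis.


write g with unknown coordinates in the stated basis and equate coefficients in (K − (-2)·I) g = f
solving from the highest basis element down gives g = -(5/4)sin x - (3/4)sin 2x - (5/7)cos 3x
check: K g = (5/4)sin x + 3sin 2x + (45/7)cos 3x
so K g − (-2)·g = -(5/4)sin x + (3/2)sin 2x + 5cos 3x = f ✓

the image equals g(x) = -(5/4)sin x - (3/4)sin 2x - (5/7)cos 3x


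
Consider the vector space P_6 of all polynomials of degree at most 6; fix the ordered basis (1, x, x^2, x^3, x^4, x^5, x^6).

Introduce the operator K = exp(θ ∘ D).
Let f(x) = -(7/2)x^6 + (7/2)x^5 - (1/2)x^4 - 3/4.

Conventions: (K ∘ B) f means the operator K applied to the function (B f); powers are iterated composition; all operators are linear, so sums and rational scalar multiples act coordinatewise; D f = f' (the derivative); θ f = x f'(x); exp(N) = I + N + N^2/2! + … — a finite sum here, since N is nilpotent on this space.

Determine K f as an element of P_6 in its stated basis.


the image equals g(x) = -(7/2)x^6 - (203/2)x^5 - (1961/2)x^4 - 3786x^3 - 5478x^2 - 2112x - 3/4

order-1 term: -105x^5 + 70x^4 - 6x^3
order-2 term: -1050x^4 + 420x^3 - 18x^2
order-3 term: -4200x^3 + 840x^2 - 12x
order-4 term: -6300x^2 + 420x
order-5 term: -2520x
the series for exp(θ ∘ D) f terminates at order 5
exp(θ ∘ D) f = -(7/2)x^6 - (203/2)x^5 - (1961/2)x^4 - 3786x^3 - 5478x^2 - 2112x - 3/4


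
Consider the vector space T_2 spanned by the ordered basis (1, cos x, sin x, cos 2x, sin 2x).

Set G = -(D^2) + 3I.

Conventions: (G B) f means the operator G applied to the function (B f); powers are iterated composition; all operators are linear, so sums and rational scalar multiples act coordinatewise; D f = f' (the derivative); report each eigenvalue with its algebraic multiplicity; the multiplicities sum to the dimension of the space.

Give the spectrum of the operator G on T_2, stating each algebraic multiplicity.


λ = 3 (multiplicity 1), λ = 4 (multiplicity 2), λ = 7 (multiplicity 2)

image of 1: 3
image of cos x: 4cos x
image of sin x: 4sin x
image of cos 2x: 7cos 2x
image of sin 2x: 7sin 2x
the matrix is diagonal; its diagonal is (3, 4, 4, 7, 7)
for a triangular matrix the eigenvalues are the diagonal entries, with algebraic multiplicity their repetition count


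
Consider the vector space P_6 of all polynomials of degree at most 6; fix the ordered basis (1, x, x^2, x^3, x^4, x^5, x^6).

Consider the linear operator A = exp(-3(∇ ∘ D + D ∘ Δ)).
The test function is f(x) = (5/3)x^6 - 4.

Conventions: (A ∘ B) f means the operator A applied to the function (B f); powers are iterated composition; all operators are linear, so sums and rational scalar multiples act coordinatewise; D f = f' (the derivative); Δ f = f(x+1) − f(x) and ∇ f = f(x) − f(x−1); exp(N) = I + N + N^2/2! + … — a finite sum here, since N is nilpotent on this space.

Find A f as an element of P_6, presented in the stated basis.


order-1 term: -300x^4 - 600x^2 - 60
order-2 term: 10800x^2 + 7200
order-3 term: -43200
the series for exp(-3(∇ ∘ D + D ∘ Δ)) f terminates at order 3
exp(-3(∇ ∘ D + D ∘ Δ)) f = (5/3)x^6 - 300x^4 + 10200x^2 - 36064

the image equals g(x) = (5/3)x^6 - 300x^4 + 10200x^2 - 36064


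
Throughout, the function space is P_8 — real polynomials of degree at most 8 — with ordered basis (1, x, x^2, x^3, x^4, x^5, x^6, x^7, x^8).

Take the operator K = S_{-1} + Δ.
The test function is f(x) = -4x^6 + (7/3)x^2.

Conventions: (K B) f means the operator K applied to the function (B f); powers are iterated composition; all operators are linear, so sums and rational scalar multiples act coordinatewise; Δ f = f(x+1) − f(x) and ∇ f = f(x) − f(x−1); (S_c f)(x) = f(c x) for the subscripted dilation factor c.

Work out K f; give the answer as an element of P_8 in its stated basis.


the image equals g(x) = -4x^6 - 24x^5 - 60x^4 - 80x^3 - (173/3)x^2 - (58/3)x - 5/3

S_{-1} f = -4x^6 + (7/3)x^2
Δ f = -24x^5 - 60x^4 - 80x^3 - 60x^2 - (58/3)x - 5/3
(S_{-1} + Δ) f = -4x^6 - 24x^5 - 60x^4 - 80x^3 - (173/3)x^2 - (58/3)x - 5/3


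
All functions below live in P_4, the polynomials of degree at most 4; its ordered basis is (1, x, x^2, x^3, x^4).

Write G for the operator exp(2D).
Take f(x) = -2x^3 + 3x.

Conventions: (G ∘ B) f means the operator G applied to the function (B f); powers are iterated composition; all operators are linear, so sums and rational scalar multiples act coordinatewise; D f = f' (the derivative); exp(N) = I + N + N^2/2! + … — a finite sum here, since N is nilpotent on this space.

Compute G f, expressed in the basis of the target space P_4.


the result is g(x) = -2x^3 - 12x^2 - 21x - 10

order-1 term: -12x^2 + 6
order-2 term: -24x
order-3 term: -16
the series for exp(2D) f terminates at order 3
exp(2D) f = -2x^3 - 12x^2 - 21x - 10


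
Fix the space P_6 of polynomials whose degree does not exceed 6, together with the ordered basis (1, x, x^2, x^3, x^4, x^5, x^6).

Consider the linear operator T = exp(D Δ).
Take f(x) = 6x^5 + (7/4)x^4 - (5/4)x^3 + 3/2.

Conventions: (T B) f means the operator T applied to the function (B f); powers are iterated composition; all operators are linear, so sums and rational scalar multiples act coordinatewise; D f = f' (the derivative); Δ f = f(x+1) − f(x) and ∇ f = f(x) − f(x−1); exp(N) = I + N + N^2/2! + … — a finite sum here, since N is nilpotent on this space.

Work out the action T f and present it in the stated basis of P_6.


the result is g(x) = 6x^5 + (7/4)x^4 + (475/4)x^3 + 201x^2 + (987/2)x + 1663/4

order-1 term: 120x^3 + 201x^2 + (267/2)x + 133/4
order-2 term: 360x + 381
the series for exp(D Δ) f terminates at order 2
exp(D Δ) f = 6x^5 + (7/4)x^4 + (475/4)x^3 + 201x^2 + (987/2)x + 1663/4


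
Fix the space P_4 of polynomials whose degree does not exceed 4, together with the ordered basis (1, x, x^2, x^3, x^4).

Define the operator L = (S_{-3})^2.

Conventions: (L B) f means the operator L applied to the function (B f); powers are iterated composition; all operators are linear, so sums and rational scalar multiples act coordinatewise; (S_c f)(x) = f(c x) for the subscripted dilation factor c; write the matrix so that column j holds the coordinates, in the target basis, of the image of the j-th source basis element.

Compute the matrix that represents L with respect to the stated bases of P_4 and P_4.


the matrix is [[1, 0, 0, 0, 0]; [0, 9, 0, 0, 0]; [0, 0, 81, 0, 0]; [0, 0, 0, 729, 0]; [0, 0, 0, 0, 6561]] (rows listed top to bottom)

image of 1: 1
image of x: 9x
image of x^2: 81x^2
image of x^3: 729x^3
image of x^4: 6561x^4
each image's coordinates form column j of the matrix


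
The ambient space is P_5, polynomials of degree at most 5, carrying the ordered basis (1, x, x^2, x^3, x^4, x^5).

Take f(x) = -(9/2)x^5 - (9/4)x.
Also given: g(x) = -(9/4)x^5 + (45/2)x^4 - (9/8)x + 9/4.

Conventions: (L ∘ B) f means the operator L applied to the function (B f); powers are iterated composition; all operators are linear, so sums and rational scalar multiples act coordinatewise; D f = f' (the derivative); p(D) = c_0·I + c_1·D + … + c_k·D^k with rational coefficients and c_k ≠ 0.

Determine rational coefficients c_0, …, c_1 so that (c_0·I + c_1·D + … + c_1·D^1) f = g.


D^0 f = -(9/2)x^5 - (9/4)x
D^1 f = -(45/2)x^4 - 9/4
matching coefficients of g against c_0 f + c_1 Df + … from the top degree down determines the c_i
solution: c_0 = 1/2, c_1 = -1

c_0 = 1/2, c_1 = -1


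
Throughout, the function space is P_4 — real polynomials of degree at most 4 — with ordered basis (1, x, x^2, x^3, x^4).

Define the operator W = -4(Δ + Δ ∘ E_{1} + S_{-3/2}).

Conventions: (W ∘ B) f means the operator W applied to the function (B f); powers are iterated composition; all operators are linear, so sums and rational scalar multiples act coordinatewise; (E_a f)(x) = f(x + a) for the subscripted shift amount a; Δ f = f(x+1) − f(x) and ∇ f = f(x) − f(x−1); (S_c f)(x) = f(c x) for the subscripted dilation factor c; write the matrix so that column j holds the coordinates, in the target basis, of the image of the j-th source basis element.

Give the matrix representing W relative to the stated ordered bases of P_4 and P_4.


the matrix is [[-4, -8, -16, -32, -64]; [0, 6, -16, -48, -128]; [0, 0, -9, -24, -96]; [0, 0, 0, 27/2, -32]; [0, 0, 0, 0, -81/4]] (rows listed top to bottom)

image of 1: -4
image of x: 6x - 8
image of x^2: -9x^2 - 16x - 16
image of x^3: (27/2)x^3 - 24x^2 - 48x - 32
image of x^4: -(81/4)x^4 - 32x^3 - 96x^2 - 128x - 64
each image's coordinates form column j of the matrix


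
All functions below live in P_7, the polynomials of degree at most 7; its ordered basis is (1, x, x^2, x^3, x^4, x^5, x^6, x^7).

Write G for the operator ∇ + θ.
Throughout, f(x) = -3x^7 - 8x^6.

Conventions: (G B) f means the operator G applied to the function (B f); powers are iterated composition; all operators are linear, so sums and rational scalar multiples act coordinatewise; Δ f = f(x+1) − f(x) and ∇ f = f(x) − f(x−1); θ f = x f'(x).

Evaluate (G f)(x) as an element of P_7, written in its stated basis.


the image equals g(x) = -21x^7 - 69x^6 + 15x^5 + 15x^4 - 55x^3 + 57x^2 - 27x + 5

∇ f = -21x^6 + 15x^5 + 15x^4 - 55x^3 + 57x^2 - 27x + 5
θ f = -21x^7 - 48x^6
(∇ + θ) f = -21x^7 - 69x^6 + 15x^5 + 15x^4 - 55x^3 + 57x^2 - 27x + 5


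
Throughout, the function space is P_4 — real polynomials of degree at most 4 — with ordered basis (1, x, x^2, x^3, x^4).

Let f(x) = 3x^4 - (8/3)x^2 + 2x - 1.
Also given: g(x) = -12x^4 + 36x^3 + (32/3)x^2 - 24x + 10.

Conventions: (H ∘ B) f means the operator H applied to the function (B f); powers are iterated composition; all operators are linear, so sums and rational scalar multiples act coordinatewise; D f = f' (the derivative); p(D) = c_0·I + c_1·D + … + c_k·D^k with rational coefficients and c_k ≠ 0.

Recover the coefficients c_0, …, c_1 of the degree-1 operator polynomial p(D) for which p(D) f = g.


D^0 f = 3x^4 - (8/3)x^2 + 2x - 1
D^1 f = 12x^3 - (16/3)x + 2
matching coefficients of g against c_0 f + c_1 Df + … from the top degree down determines the c_i
solution: c_0 = -4, c_1 = 3

p(D) = -4·I + 3·D, i.e. c_0 = -4, c_1 = 3


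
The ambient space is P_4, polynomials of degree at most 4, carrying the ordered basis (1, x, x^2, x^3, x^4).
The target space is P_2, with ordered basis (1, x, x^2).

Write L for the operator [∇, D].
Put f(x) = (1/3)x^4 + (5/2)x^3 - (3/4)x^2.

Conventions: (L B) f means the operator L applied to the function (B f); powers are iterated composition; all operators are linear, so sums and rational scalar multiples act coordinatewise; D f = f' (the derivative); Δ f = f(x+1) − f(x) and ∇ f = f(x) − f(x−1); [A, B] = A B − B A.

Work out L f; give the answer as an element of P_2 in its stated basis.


the result is g(x) = 0

D f = (4/3)x^3 + (15/2)x^2 - (3/2)x
∇ D f = 4x^2 + 11x - 23/3
∇ f = (4/3)x^3 + (11/2)x^2 - (23/3)x + 35/12
D ∇ f = 4x^2 + 11x - 23/3
[∇, D] f = 0


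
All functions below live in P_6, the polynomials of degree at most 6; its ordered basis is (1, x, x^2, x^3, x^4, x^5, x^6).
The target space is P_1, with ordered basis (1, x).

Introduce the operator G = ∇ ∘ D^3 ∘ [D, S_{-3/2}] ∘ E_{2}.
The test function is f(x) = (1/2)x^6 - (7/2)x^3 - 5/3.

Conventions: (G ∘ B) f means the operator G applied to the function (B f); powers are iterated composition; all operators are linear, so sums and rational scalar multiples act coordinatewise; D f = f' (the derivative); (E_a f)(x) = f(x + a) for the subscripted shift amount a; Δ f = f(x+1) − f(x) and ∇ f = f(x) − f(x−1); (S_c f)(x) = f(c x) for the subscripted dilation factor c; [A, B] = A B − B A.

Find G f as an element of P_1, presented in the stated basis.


E_{2} f = (1/2)x^6 + 6x^5 + 30x^4 + (153/2)x^3 + 99x^2 + 54x + 7/3
S_{-3/2} E_{2} f = (729/128)x^6 - (729/16)x^5 + (1215/8)x^4 - (4131/16)x^3 + (891/4)x^2 - 81x + 7/3
D S_{-3/2} E_{2} f = (2187/64)x^5 - (3645/16)x^4 + (1215/2)x^3 - (12393/16)x^2 + (891/2)x - 81
D E_{2} f = 3x^5 + 30x^4 + 120x^3 + (459/2)x^2 + 198x + 54
S_{-3/2} D E_{2} f = -(729/32)x^5 + (1215/8)x^4 - 405x^3 + (4131/8)x^2 - 297x + 54
[D, S_{-3/2}] E_{2} f = (3645/64)x^5 - (6075/16)x^4 + (2025/2)x^3 - (20655/16)x^2 + (1485/2)x - 135
D [D, S_{-3/2}] E_{2} f = (18225/64)x^4 - (6075/4)x^3 + (6075/2)x^2 - (20655/8)x + 1485/2
D D [D, S_{-3/2}] E_{2} f = (18225/16)x^3 - (18225/4)x^2 + 6075x - 20655/8
D D D [D, S_{-3/2}] E_{2} f = (54675/16)x^2 - (18225/2)x + 6075
∇ (D^3 ∘ [D, S_{-3/2}]) E_{2} f = (54675/8)x - 200475/16

the result is g(x) = (54675/8)x - 200475/16


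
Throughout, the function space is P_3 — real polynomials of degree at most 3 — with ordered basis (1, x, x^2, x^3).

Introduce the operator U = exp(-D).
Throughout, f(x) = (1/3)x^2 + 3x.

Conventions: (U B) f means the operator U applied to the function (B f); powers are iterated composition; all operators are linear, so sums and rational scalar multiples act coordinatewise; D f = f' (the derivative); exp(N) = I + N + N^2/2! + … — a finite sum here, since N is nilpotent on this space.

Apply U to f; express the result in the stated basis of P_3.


g(x) = (1/3)x^2 + (7/3)x - 8/3

order-1 term: -(2/3)x - 3
order-2 term: 1/3
the series for exp(-D) f terminates at order 2
exp(-D) f = (1/3)x^2 + (7/3)x - 8/3


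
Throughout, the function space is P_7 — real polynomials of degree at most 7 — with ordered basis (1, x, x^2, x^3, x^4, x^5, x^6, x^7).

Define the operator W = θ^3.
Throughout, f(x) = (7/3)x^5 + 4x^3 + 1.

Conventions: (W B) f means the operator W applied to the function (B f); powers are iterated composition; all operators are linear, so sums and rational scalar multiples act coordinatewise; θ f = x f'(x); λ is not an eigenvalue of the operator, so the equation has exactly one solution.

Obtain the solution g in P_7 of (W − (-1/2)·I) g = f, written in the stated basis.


the image equals g(x) = (14/753)x^5 + (8/55)x^3 + 2

write g with unknown coordinates in the stated basis and equate coefficients in (W − (-1/2)·I) g = f
solving from the highest basis element down gives g = (14/753)x^5 + (8/55)x^3 + 2
check: W g = (1750/753)x^5 + (216/55)x^3
so W g − (-1/2)·g = (7/3)x^5 + 4x^3 + 1 = f ✓


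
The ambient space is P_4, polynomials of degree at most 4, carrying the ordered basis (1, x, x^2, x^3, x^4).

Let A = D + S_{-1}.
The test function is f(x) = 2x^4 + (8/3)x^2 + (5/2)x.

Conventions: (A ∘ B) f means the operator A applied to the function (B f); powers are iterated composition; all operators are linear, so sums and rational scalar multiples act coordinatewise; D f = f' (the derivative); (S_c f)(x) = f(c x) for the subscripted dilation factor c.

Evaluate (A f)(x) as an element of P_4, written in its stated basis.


D f = 8x^3 + (16/3)x + 5/2
S_{-1} f = 2x^4 + (8/3)x^2 - (5/2)x
(D + S_{-1}) f = 2x^4 + 8x^3 + (8/3)x^2 + (17/6)x + 5/2

the result is g(x) = 2x^4 + 8x^3 + (8/3)x^2 + (17/6)x + 5/2


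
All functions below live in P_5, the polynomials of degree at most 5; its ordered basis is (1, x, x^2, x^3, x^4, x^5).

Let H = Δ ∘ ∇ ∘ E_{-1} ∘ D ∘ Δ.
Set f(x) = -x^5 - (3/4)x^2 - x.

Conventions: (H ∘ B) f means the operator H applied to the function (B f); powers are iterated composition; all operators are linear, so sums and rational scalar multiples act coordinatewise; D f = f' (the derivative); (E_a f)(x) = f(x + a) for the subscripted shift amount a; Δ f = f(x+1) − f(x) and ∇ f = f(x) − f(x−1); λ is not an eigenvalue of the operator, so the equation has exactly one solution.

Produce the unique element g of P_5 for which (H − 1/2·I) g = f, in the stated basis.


the result is g(x) = 2x^5 + (3/2)x^2 + 482x - 240

write g with unknown coordinates in the stated basis and equate coefficients in (H − 1/2·I) g = f
solving from the highest basis element down gives g = 2x^5 + (3/2)x^2 + 482x - 240
check: H g = 240x - 120
so H g − 1/2·g = -x^5 - (3/4)x^2 - x = f ✓


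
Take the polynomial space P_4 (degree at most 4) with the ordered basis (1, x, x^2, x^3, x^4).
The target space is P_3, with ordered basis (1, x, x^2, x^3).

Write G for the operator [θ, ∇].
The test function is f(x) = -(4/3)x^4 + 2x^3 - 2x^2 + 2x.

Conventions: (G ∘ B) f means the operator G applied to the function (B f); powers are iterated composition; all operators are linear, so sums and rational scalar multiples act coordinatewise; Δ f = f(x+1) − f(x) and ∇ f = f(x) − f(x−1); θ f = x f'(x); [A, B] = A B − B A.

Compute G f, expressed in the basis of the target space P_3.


the image equals g(x) = (16/3)x^3 - 22x^2 + 32x - 52/3

∇ f = -(16/3)x^3 + 14x^2 - (46/3)x + 22/3
θ ∇ f = -16x^3 + 28x^2 - (46/3)x
θ f = -(16/3)x^4 + 6x^3 - 4x^2 + 2x
∇ θ f = -(64/3)x^3 + 50x^2 - (142/3)x + 52/3
[θ, ∇] f = (16/3)x^3 - 22x^2 + 32x - 52/3


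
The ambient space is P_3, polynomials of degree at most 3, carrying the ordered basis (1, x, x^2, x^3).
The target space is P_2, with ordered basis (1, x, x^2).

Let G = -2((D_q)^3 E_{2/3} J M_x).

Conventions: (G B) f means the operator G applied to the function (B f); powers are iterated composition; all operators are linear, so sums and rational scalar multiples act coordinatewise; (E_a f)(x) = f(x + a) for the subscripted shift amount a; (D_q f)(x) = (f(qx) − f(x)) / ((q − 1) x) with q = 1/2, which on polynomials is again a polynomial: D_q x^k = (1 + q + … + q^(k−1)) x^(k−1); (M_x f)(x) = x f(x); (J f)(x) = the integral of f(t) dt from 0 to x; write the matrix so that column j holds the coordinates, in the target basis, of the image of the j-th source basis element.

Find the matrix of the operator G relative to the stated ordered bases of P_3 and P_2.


the matrix is [[0, -7/4, -7/2, -14/3]; [0, 0, -315/128, -105/16]; [0, 0, 0, -651/256]] (rows listed top to bottom)

image of 1: 0
image of x: -7/4
image of x^2: -(315/128)x - 7/2
image of x^3: -(651/256)x^2 - (105/16)x - 14/3
each image's coordinates form column j of the matrix


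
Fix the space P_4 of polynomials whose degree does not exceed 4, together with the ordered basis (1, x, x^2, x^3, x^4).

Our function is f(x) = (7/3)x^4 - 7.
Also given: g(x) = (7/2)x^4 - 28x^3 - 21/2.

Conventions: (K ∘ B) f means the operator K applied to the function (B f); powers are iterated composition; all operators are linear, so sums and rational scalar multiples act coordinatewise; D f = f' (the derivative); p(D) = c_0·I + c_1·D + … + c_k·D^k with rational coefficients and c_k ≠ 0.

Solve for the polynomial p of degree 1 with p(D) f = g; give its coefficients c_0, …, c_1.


c_0 = 3/2, c_1 = -3

D^0 f = (7/3)x^4 - 7
D^1 f = (28/3)x^3
matching coefficients of g against c_0 f + c_1 Df + … from the top degree down determines the c_i
solution: c_0 = 3/2, c_1 = -3


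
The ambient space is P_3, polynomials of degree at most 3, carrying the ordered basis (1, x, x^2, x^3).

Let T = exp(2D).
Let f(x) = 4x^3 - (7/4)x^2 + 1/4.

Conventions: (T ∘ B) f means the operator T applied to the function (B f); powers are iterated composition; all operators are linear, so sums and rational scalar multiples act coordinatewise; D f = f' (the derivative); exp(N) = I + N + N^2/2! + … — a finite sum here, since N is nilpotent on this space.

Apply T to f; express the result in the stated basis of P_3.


order-1 term: 24x^2 - 7x
order-2 term: 48x - 7
order-3 term: 32
the series for exp(2D) f terminates at order 3
exp(2D) f = 4x^3 + (89/4)x^2 + 41x + 101/4

the result is g(x) = 4x^3 + (89/4)x^2 + 41x + 101/4


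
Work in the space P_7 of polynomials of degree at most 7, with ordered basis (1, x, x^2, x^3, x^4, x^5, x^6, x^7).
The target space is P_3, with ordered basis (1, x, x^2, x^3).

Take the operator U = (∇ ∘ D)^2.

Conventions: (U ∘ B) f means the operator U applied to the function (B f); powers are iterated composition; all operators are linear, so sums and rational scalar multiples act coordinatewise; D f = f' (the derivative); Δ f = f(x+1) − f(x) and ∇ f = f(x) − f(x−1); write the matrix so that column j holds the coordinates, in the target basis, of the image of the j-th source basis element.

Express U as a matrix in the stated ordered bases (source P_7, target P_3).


the matrix is [[0, 0, 0, 0, 24, -120, 420, -1260]; [0, 0, 0, 0, 0, 120, -720, 2940]; [0, 0, 0, 0, 0, 0, 360, -2520]; [0, 0, 0, 0, 0, 0, 0, 840]] (rows listed top to bottom)

image of 1: 0
image of x: 0
image of x^2: 0
image of x^3: 0
image of x^4: 24
image of x^5: 120x - 120
image of x^6: 360x^2 - 720x + 420
image of x^7: 840x^3 - 2520x^2 + 2940x - 1260
each image's coordinates form column j of the matrix


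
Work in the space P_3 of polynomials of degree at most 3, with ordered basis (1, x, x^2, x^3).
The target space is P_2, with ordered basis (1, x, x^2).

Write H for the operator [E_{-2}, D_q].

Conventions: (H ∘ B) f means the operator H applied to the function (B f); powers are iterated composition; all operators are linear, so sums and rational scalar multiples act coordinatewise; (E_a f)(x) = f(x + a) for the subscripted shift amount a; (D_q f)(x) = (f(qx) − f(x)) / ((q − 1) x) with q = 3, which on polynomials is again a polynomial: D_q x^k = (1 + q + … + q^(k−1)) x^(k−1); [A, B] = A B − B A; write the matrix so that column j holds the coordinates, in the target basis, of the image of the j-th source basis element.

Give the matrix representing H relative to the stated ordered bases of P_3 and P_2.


the matrix is [[0, 0, -4, 40]; [0, 0, 0, -28]; [0, 0, 0, 0]] (rows listed top to bottom)

image of 1: 0
image of x: 0
image of x^2: -4
image of x^3: -28x + 40
each image's coordinates form column j of the matrix


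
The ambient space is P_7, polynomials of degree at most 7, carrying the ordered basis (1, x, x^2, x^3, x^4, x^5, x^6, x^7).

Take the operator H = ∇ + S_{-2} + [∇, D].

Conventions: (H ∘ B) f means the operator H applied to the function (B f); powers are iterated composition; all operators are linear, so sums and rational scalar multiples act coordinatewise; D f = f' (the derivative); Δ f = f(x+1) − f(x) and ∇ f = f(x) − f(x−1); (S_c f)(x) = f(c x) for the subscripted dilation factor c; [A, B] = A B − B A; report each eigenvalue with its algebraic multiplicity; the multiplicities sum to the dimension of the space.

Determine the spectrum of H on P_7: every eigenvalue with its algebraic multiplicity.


image of 1: 1
image of x: -2x + 1
image of x^2: 4x^2 + 2x - 1
image of x^3: -8x^3 + 3x^2 - 3x + 1
image of x^4: 16x^4 + 4x^3 - 6x^2 + 4x - 1
image of x^5: -32x^5 + 5x^4 - 10x^3 + 10x^2 - 5x + 1
image of x^6: 64x^6 + 6x^5 - 15x^4 + 20x^3 - 15x^2 + 6x - 1
image of x^7: -128x^7 + 7x^6 - 21x^5 + 35x^4 - 35x^3 + 21x^2 - 7x + 1
the matrix is upper triangular; its diagonal is (1, -2, 4, -8, 16, -32, 64, -128)
for a triangular matrix the eigenvalues are the diagonal entries, with algebraic multiplicity their repetition count

λ = -128 (multiplicity 1), λ = -32 (multiplicity 1), λ = -8 (multiplicity 1), λ = -2 (multiplicity 1), λ = 1 (multiplicity 1), λ = 4 (multiplicity 1), λ = 16 (multiplicity 1), λ = 64 (multiplicity 1)


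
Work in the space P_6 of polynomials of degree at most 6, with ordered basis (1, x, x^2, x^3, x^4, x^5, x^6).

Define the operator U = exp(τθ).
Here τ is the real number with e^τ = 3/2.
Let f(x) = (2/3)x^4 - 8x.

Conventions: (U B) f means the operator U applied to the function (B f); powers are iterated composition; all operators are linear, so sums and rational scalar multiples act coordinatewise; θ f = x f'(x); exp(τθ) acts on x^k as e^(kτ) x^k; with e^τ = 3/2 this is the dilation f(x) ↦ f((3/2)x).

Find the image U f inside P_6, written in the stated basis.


exp(τθ) x^k = e^(kτ) x^k; with e^τ = 3/2 this sends x^k to (3/2)^k x^k
x ↦ 3/2 x
x^4 ↦ 81/16 x^4
applying this coordinatewise to f: exp(τθ) f = (27/8)x^4 - 12x

the image equals g(x) = (27/8)x^4 - 12x


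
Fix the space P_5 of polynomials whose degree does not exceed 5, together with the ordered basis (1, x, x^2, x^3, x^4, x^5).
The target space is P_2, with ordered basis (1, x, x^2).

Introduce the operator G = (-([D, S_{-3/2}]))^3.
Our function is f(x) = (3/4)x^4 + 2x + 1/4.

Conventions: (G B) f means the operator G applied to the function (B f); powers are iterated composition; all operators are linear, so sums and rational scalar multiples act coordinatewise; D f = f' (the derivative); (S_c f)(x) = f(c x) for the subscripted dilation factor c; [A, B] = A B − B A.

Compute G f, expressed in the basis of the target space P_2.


S_{-3/2} f = (243/64)x^4 - 3x + 1/4
D S_{-3/2} f = (243/16)x^3 - 3
D f = 3x^3 + 2
S_{-3/2} D f = -(81/8)x^3 + 2
[D, S_{-3/2}] f = (405/16)x^3 - 5
(-([D, S_{-3/2}])) f = -(405/16)x^3 + 5
S_{-3/2} (-([D, S_{-3/2}])) f = (10935/128)x^3 + 5
D S_{-3/2} (-([D, S_{-3/2}])) f = (32805/128)x^2
D (-([D, S_{-3/2}])) f = -(1215/16)x^2
S_{-3/2} D (-([D, S_{-3/2}])) f = -(10935/64)x^2
[D, S_{-3/2}] (-([D, S_{-3/2}])) f = (54675/128)x^2
(-([D, S_{-3/2}])) (-([D, S_{-3/2}])) f = -(54675/128)x^2
S_{-3/2} (-([D, S_{-3/2}])) (-([D, S_{-3/2}])) f = -(492075/512)x^2
D S_{-3/2} (-([D, S_{-3/2}])) (-([D, S_{-3/2}])) f = -(492075/256)x
D (-([D, S_{-3/2}])) (-([D, S_{-3/2}])) f = -(54675/64)x
S_{-3/2} D (-([D, S_{-3/2}])) (-([D, S_{-3/2}])) f = (164025/128)x
[D, S_{-3/2}] (-([D, S_{-3/2}])) (-([D, S_{-3/2}])) f = -(820125/256)x
(-([D, S_{-3/2}])) (-([D, S_{-3/2}])) (-([D, S_{-3/2}])) f = (820125/256)x

the result is g(x) = (820125/256)x


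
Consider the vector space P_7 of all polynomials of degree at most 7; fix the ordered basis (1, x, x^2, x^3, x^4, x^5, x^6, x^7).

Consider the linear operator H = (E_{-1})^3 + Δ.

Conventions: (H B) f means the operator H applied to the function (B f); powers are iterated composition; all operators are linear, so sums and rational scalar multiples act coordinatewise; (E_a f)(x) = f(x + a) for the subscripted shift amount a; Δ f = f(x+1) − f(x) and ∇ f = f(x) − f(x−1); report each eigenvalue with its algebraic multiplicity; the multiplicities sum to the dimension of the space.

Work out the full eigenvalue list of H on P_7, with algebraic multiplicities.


image of 1: 1
image of x: x - 2
image of x^2: x^2 - 4x + 10
image of x^3: x^3 - 6x^2 + 30x - 26
image of x^4: x^4 - 8x^3 + 60x^2 - 104x + 82
image of x^5: x^5 - 10x^4 + 100x^3 - 260x^2 + 410x - 242
image of x^6: x^6 - 12x^5 + 150x^4 - 520x^3 + 1230x^2 - 1452x + 730
image of x^7: x^7 - 14x^6 + 210x^5 - 910x^4 + 2870x^3 - 5082x^2 + 5110x - 2186
the matrix is upper triangular; its diagonal is (1, 1, 1, 1, 1, 1, 1, 1)
for a triangular matrix the eigenvalues are the diagonal entries, with algebraic multiplicity their repetition count

λ = 1 (multiplicity 8)


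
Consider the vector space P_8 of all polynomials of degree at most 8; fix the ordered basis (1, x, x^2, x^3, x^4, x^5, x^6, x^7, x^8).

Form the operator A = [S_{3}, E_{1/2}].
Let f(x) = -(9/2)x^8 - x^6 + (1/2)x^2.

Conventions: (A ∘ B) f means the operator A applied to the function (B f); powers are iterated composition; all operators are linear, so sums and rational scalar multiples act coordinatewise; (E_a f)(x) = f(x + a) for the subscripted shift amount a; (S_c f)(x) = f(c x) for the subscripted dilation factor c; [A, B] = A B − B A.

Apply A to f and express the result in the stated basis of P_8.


the image equals g(x) = 78732x^7 + 183708x^6 + 200475x^5 + 130005x^4 + (212841/4)x^3 + (54297/4)x^2 + (31641/16)x + 2011/16

E_{1/2} f = -(9/2)x^8 - 18x^7 - (65/2)x^6 - (69/2)x^5 - (375/16)x^4 - (83/8)x^3 - (77/32)x^2 + (1/32)x + 47/512
S_{3} E_{1/2} f = -(59049/2)x^8 - 39366x^7 - (47385/2)x^6 - (16767/2)x^5 - (30375/16)x^4 - (2241/8)x^3 - (693/32)x^2 + (3/32)x + 47/512
S_{3} f = -(59049/2)x^8 - 729x^6 + (9/2)x^2
E_{1/2} S_{3} f = -(59049/2)x^8 - 118098x^7 - (414801/2)x^6 - (417717/2)x^5 - (2110455/16)x^4 - (427923/8)x^3 - (435069/32)x^2 - (63279/32)x - 64305/512
[S_{3}, E_{1/2}] f = 78732x^7 + 183708x^6 + 200475x^5 + 130005x^4 + (212841/4)x^3 + (54297/4)x^2 + (31641/16)x + 2011/16


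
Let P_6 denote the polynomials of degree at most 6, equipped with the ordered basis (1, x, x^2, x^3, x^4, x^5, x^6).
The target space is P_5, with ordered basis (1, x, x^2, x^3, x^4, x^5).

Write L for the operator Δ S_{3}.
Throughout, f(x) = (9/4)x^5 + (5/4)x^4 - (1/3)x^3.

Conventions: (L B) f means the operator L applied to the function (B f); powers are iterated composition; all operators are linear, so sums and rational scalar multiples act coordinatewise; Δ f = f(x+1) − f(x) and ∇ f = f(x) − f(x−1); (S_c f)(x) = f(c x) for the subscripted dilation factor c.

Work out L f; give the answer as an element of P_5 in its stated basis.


the image equals g(x) = (10935/4)x^4 + (11745/2)x^3 + 6048x^2 + (12447/4)x + 639

S_{3} f = (2187/4)x^5 + (405/4)x^4 - 9x^3
Δ S_{3} f = (10935/4)x^4 + (11745/2)x^3 + 6048x^2 + (12447/4)x + 639


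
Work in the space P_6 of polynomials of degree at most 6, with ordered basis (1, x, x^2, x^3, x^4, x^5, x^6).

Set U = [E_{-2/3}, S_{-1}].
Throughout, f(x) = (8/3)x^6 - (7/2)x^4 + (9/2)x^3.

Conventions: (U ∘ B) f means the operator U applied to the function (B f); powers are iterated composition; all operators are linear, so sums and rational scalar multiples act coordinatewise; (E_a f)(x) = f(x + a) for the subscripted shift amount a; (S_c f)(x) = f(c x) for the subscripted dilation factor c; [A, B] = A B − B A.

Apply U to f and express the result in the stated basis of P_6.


S_{-1} f = (8/3)x^6 - (7/2)x^4 - (9/2)x^3
E_{-2/3} S_{-1} f = (8/3)x^6 - (32/3)x^5 + (257/18)x^4 - (1777/162)x^3 + (613/81)x^2 - (962/243)x + 1916/2187
E_{-2/3} f = (8/3)x^6 - (32/3)x^5 + (257/18)x^4 - (319/162)x^3 - (845/81)x^2 + (1954/243)x - 3916/2187
S_{-1} E_{-2/3} f = (8/3)x^6 + (32/3)x^5 + (257/18)x^4 + (319/162)x^3 - (845/81)x^2 - (1954/243)x - 3916/2187
[E_{-2/3}, S_{-1}] f = -(64/3)x^5 - (1048/81)x^3 + 18x^2 + (992/243)x + 8/3

the image equals g(x) = -(64/3)x^5 - (1048/81)x^3 + 18x^2 + (992/243)x + 8/3


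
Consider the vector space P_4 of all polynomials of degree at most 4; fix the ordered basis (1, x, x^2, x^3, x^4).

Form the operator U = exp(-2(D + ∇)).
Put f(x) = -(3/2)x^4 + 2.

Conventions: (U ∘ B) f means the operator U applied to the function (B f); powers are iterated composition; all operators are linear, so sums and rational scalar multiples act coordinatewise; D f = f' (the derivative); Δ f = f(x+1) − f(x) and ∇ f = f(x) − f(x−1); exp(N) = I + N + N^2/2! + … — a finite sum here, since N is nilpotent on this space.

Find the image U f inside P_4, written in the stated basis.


the image equals g(x) = -(3/2)x^4 + 24x^3 - 162x^2 + 540x - 739

order-1 term: 24x^3 - 18x^2 + 12x - 3
order-2 term: -144x^2 + 144x - 66
order-3 term: 384x - 288
order-4 term: -384
the series for exp(-2(D + ∇)) f terminates at order 4
exp(-2(D + ∇)) f = -(3/2)x^4 + 24x^3 - 162x^2 + 540x - 739


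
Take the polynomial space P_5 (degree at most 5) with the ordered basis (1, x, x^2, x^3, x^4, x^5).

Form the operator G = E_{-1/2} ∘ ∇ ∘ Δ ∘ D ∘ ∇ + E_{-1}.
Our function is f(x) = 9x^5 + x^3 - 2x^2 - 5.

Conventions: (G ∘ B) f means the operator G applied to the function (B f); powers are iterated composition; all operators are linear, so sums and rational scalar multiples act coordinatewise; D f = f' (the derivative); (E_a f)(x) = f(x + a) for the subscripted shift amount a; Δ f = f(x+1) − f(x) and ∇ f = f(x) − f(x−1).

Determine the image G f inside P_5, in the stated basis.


∇ f = 45x^4 - 90x^3 + 93x^2 - 52x + 12
D ∇ f = 180x^3 - 270x^2 + 186x - 52
Δ D ∇ f = 540x^2 + 96
∇ Δ D ∇ f = 1080x - 540
E_{-1/2} ∇ Δ D ∇ f = 1080x - 1080
E_{-1} f = 9x^5 - 45x^4 + 91x^3 - 95x^2 + 52x - 17
(E_{-1/2} ∘ ∇ ∘ Δ ∘ D ∘ ∇ + E_{-1}) f = 9x^5 - 45x^4 + 91x^3 - 95x^2 + 1132x - 1097

g(x) = 9x^5 - 45x^4 + 91x^3 - 95x^2 + 1132x - 1097


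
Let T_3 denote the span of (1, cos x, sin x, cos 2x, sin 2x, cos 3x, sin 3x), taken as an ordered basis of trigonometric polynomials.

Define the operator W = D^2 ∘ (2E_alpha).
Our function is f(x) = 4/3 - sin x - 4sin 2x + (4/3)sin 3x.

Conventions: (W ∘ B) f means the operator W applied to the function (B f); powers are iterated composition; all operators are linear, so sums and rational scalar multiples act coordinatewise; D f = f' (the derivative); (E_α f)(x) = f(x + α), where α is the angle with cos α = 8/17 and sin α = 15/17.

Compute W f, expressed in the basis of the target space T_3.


the image equals g(x) = (30/17)cos x + (16/17)sin x + (7680/289)cos 2x - (5152/289)sin 2x + (11880/4913)cos 3x + (117312/4913)sin 3x

E_alpha f = 4/3 - (15/17)cos x - (8/17)sin x - (960/289)cos 2x + (644/289)sin 2x - (660/4913)cos 3x - (19552/14739)sin 3x
(2E_alpha) f = 8/3 - (30/17)cos x - (16/17)sin x - (1920/289)cos 2x + (1288/289)sin 2x - (1320/4913)cos 3x - (39104/14739)sin 3x
D (2E_alpha) f = -(16/17)cos x + (30/17)sin x + (2576/289)cos 2x + (3840/289)sin 2x - (39104/4913)cos 3x + (3960/4913)sin 3x
D D (2E_alpha) f = (30/17)cos x + (16/17)sin x + (7680/289)cos 2x - (5152/289)sin 2x + (11880/4913)cos 3x + (117312/4913)sin 3x


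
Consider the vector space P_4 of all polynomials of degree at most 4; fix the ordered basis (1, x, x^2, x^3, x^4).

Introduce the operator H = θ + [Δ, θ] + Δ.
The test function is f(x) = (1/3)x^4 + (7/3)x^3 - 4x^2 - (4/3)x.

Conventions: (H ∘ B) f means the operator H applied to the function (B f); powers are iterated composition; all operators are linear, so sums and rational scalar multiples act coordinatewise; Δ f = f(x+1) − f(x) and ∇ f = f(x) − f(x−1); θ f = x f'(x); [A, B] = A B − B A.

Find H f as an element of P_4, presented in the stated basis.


the image equals g(x) = (4/3)x^4 + (29/3)x^3 + 12x^2 + 9x - 11/3

θ f = (4/3)x^4 + 7x^3 - 8x^2 - (4/3)x
θ f = (4/3)x^4 + 7x^3 - 8x^2 - (4/3)x
Δ θ f = (16/3)x^3 + 29x^2 + (31/3)x - 1
Δ f = (4/3)x^3 + 9x^2 + (1/3)x - 8/3
θ Δ f = 4x^3 + 18x^2 + (1/3)x
[Δ, θ] f = (4/3)x^3 + 11x^2 + 10x - 1
Δ f = (4/3)x^3 + 9x^2 + (1/3)x - 8/3
(θ + [Δ, θ] + Δ) f = (4/3)x^4 + (29/3)x^3 + 12x^2 + 9x - 11/3


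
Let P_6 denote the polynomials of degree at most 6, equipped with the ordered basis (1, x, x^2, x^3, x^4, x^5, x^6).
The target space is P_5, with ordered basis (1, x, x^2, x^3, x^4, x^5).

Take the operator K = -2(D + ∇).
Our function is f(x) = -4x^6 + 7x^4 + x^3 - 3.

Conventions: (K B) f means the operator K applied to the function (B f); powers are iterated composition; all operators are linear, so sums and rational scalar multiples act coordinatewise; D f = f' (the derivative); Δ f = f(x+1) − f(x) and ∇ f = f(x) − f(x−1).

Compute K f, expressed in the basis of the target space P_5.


the result is g(x) = 96x^5 - 120x^4 + 48x^3 - 48x^2 - 2x + 4

D f = -24x^5 + 28x^3 + 3x^2
∇ f = -24x^5 + 60x^4 - 52x^3 + 21x^2 + x - 2
(D + ∇) f = -48x^5 + 60x^4 - 24x^3 + 24x^2 + x - 2
(-2(D + ∇)) f = 96x^5 - 120x^4 + 48x^3 - 48x^2 - 2x + 4


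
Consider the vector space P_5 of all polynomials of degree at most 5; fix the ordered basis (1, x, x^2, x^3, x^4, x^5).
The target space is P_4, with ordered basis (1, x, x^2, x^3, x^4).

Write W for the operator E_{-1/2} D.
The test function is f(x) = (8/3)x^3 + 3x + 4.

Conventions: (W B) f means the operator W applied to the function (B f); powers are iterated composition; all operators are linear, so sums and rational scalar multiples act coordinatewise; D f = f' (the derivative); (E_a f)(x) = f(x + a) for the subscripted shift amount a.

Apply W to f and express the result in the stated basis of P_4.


D f = 8x^2 + 3
E_{-1/2} D f = 8x^2 - 8x + 5

the image equals g(x) = 8x^2 - 8x + 5
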